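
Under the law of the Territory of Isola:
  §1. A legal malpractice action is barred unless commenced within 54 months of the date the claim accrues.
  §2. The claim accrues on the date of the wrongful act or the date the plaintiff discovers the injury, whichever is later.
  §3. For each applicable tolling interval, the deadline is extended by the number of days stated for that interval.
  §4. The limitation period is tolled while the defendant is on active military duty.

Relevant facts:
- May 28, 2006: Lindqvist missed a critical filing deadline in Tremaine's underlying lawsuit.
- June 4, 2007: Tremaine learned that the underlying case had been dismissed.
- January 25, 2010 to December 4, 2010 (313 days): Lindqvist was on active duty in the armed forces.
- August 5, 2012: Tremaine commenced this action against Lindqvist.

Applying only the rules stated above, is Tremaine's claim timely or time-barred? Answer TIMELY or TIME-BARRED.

Because discovery on June 4, 2007 post-dates the May 28, 2006 act, accrual under the later-of rule falls on June 4, 2007.
The untolled deadline — 54 months after June 4, 2007 — is December 4, 2011.
Because the defendant's active military service ran from January 25, 2010 to December 4, 2010, the deadline is extended by 313 days to October 12, 2012.
The August 5, 2012 filing precedes the October 12, 2012 deadline; the claim is timely.

TIMELY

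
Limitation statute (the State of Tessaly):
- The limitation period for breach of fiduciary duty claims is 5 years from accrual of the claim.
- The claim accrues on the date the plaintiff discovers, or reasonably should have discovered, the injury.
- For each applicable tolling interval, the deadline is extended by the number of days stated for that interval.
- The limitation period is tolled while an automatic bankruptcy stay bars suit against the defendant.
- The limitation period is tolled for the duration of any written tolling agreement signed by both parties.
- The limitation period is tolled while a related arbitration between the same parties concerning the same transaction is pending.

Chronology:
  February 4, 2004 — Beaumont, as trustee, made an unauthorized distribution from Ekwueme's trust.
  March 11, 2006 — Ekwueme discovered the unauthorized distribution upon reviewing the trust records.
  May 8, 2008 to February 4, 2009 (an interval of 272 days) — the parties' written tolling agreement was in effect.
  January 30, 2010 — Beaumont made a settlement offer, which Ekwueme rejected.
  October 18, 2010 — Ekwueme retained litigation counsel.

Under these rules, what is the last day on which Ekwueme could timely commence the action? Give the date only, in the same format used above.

December 8, 2011

Accrual is tied to discovery, so the period began on March 11, 2006 rather than on February 4, 2004 when the act occurred.
Adding the 5 years base period to March 11, 2006 gives a deadline of March 11, 2011, before any tolling.
The written tolling agreement from May 8, 2008 to February 4, 2009 tolled the period for 272 days, extending the deadline to December 8, 2011.
None of the other events listed affects the running of the period under the stated rules.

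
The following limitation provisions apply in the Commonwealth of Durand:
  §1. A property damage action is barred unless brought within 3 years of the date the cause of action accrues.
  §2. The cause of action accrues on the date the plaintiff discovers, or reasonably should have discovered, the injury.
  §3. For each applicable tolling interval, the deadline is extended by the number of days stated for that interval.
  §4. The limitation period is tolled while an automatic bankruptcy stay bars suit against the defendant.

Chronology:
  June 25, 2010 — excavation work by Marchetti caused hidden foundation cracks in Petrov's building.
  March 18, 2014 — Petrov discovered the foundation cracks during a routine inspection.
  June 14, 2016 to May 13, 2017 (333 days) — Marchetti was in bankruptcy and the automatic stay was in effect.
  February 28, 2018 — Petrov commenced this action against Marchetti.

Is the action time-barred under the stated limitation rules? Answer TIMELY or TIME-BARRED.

The claim did not accrue until Petrov discovered the injury on March 18, 2014; the June 25, 2010 act date does not start the clock under the stated rule.
Adding the 3 years base period to March 18, 2014 gives a deadline of March 18, 2017, before any tolling.
Because the automatic bankruptcy stay ran from June 14, 2016 to May 13, 2017, the deadline is extended by 333 days to February 14, 2018.
Filing on February 28, 2018 missed the February 14, 2018 deadline — the action is time-barred.

TIME-BARRED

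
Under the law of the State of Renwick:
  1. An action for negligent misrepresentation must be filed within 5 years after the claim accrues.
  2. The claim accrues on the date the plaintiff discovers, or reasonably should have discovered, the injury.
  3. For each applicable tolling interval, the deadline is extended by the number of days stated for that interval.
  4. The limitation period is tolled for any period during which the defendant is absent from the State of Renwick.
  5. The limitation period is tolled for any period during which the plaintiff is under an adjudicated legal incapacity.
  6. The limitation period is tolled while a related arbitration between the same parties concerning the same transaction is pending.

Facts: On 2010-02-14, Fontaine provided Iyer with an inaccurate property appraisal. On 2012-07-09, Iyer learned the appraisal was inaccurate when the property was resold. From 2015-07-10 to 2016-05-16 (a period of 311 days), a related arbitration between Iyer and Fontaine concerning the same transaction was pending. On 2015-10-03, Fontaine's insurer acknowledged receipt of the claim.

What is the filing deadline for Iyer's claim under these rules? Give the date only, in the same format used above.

2018-05-16

Accrual is tied to discovery, so the period began on 2012-07-09 rather than on 2010-02-14 when the act occurred.
Adding the 5 years base period to 2012-07-09 gives a deadline of 2017-07-09, before any tolling.
The pending related arbitration from 2015-07-10 to 2016-05-16 tolled the period for 311 days, extending the deadline to 2018-05-16.
The other events in the timeline have no effect on the limitation period under the stated rules.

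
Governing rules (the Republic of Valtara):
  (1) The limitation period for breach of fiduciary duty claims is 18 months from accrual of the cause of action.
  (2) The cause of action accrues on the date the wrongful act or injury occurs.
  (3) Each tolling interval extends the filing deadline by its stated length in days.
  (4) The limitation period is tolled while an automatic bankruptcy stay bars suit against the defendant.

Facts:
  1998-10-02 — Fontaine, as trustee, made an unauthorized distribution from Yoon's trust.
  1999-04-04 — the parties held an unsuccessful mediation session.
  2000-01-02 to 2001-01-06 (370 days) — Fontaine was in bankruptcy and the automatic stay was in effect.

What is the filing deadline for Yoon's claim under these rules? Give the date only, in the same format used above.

2001-04-07

The claim accrued on 1998-10-02, when the wrongful act occurred.
18 months from 1998-10-02 is 2000-04-02.
The period was tolled for 370 days by the automatic bankruptcy stay (2000-01-02 to 2001-01-06), pushing the deadline to 2001-04-07.
The other events in the timeline have no effect on the limitation period under the stated rules.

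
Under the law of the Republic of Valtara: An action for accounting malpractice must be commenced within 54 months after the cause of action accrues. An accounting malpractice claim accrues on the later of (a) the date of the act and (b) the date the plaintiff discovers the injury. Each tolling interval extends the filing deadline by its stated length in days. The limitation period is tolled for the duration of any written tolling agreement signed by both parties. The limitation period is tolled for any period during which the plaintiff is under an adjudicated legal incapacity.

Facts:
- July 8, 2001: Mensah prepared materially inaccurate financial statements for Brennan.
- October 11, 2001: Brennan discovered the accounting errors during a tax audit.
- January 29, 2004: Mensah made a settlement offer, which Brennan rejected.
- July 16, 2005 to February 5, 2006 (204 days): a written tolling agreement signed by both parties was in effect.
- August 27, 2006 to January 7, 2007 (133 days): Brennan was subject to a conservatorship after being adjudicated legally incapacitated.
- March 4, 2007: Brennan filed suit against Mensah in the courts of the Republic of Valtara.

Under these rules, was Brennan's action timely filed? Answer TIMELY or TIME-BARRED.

The claim accrued on October 11, 2001 — the later of the July 8, 2001 act and the October 11, 2001 discovery.
The untolled deadline — 54 months after October 11, 2001 — is April 11, 2006.
The written tolling agreement from July 16, 2005 to February 5, 2006 tolled the period for 204 days, extending the deadline to November 1, 2006.
Because the plaintiff's legal incapacity ran from August 27, 2006 to January 7, 2007, the deadline is extended by 133 days to March 14, 2007.
The other events in the timeline have no effect on the limitation period under the stated rules.
Brennan filed on March 4, 2007, before the March 14, 2007 deadline, so the action is timely.

TIMELY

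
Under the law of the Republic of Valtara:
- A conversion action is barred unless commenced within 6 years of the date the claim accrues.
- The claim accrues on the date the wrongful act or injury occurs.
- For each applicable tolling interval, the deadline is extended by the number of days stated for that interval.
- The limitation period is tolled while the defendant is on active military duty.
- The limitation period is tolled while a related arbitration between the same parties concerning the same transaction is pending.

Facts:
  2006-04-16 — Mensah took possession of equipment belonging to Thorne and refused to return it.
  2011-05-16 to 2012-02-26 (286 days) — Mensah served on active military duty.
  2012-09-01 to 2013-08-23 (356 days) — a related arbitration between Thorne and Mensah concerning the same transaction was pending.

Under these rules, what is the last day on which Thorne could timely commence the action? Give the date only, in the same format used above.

The limitation period began to run on 2006-04-16.
The untolled deadline — 6 years after 2006-04-16 — is 2012-04-16.
Because the defendant's active military service ran from 2011-05-16 to 2012-02-26, the deadline is extended by 286 days to 2013-01-27.
The period was tolled for 356 days by the pending related arbitration (2012-09-01 to 2013-08-23), pushing the deadline to 2014-01-18.

2014-01-18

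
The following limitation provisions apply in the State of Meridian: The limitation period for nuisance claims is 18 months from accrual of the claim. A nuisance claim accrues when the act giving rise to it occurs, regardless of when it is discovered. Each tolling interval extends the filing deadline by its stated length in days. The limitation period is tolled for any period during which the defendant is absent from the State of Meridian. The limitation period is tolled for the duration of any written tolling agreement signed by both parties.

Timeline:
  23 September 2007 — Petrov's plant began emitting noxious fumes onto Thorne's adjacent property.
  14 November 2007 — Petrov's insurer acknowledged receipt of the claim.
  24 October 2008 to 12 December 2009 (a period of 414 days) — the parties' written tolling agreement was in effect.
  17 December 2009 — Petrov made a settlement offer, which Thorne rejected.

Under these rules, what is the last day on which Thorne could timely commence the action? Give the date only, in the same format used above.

The claim accrued on 23 September 2007, when the wrongful act occurred.
18 months from 23 September 2007 is 23 March 2009.
Because the written tolling agreement ran from 24 October 2008 to 12 December 2009, the deadline is extended by 414 days to 11 May 2010.
The other events in the timeline have no effect on the limitation period under the stated rules.

11 May 2010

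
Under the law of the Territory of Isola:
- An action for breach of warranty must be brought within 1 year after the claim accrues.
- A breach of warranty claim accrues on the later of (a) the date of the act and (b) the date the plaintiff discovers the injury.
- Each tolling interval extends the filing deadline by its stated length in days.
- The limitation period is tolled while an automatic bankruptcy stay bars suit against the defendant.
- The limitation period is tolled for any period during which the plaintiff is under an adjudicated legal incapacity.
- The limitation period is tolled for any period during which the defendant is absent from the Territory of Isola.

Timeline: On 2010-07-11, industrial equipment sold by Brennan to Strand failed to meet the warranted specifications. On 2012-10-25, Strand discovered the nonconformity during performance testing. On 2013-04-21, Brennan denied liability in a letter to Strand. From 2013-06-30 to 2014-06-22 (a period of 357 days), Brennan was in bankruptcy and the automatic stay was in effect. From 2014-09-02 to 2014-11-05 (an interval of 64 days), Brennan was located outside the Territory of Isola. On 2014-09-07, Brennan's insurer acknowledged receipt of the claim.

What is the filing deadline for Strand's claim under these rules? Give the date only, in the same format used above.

Taking the later of the act (2010-07-11) and discovery (2012-10-25), the claim accrued on 2012-10-25.
1 year from 2012-10-25 is 2013-10-25.
The automatic bankruptcy stay from 2013-06-30 to 2014-06-22 tolled the period for 357 days, extending the deadline to 2014-10-17.
The defendant's absence from the jurisdiction from 2014-09-02 to 2014-11-05 tolled the period for 64 days, extending the deadline to 2014-12-20.
None of the other events listed affects the running of the period under the stated rules.

2014-12-20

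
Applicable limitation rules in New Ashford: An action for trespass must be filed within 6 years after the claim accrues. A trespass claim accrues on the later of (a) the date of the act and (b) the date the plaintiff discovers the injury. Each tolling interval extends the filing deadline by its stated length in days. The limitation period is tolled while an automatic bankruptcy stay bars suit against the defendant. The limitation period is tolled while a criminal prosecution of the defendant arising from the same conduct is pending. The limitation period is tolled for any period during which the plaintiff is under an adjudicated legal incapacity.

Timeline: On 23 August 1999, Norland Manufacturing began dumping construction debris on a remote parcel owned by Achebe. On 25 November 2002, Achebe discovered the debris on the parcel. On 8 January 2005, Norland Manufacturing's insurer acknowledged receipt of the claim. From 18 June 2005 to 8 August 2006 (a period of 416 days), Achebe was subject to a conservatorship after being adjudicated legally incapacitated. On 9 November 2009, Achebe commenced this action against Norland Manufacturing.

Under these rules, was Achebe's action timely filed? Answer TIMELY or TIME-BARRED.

Taking the later of the act (23 August 1999) and discovery (25 November 2002), the claim accrued on 25 November 2002.
Adding the 6 years base period to 25 November 2002 gives a deadline of 25 November 2008, before any tolling.
The period was tolled for 416 days by the plaintiff's legal incapacity (18 June 2005 to 8 August 2006), pushing the deadline to 15 January 2010.
Nothing else in the chronology tolls or restarts the period.
Filing on 9 November 2009 beat the 15 January 2010 deadline — the action is timely.

TIMELY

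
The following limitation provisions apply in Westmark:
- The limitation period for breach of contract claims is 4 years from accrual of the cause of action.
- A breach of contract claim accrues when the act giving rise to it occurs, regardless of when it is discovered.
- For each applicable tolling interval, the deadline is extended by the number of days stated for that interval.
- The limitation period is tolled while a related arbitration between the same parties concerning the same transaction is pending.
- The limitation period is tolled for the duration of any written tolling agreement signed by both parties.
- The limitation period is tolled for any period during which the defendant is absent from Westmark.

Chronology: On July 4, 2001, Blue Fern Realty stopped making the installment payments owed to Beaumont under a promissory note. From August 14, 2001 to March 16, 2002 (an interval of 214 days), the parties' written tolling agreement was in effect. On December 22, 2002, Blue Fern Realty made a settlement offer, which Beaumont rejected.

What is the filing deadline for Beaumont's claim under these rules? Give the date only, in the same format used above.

February 3, 2006

The limitation period began to run on July 4, 2001.
4 years from July 4, 2001 is July 4, 2005.
The period was tolled for 214 days by the written tolling agreement (August 14, 2001 to March 16, 2002), pushing the deadline to February 3, 2006.
The other events in the timeline have no effect on the limitation period under the stated rules.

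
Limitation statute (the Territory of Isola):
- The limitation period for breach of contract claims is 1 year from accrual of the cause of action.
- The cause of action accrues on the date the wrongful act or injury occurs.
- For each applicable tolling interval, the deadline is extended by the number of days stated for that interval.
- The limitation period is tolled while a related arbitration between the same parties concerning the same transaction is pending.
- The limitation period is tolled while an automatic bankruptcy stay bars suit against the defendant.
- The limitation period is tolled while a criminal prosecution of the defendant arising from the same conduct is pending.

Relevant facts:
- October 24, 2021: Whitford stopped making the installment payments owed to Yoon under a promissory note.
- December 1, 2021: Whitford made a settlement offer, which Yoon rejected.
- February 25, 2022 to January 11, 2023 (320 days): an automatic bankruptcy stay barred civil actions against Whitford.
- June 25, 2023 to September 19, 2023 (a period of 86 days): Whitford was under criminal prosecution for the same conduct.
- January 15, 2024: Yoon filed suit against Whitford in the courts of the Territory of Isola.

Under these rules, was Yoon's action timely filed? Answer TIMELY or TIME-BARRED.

The claim accrued on October 24, 2021, when the wrongful act occurred.
Adding the 1 year base period to October 24, 2021 gives a deadline of October 24, 2022, before any tolling.
The automatic bankruptcy stay from February 25, 2022 to January 11, 2023 tolled the period for 320 days, extending the deadline to September 9, 2023.
The pending criminal prosecution from June 25, 2023 to September 19, 2023 tolled the period for 86 days, extending the deadline to December 4, 2023.
The other events in the timeline have no effect on the limitation period under the stated rules.
Filing on January 15, 2024 missed the December 4, 2023 deadline — the action is time-barred.

TIME-BARRED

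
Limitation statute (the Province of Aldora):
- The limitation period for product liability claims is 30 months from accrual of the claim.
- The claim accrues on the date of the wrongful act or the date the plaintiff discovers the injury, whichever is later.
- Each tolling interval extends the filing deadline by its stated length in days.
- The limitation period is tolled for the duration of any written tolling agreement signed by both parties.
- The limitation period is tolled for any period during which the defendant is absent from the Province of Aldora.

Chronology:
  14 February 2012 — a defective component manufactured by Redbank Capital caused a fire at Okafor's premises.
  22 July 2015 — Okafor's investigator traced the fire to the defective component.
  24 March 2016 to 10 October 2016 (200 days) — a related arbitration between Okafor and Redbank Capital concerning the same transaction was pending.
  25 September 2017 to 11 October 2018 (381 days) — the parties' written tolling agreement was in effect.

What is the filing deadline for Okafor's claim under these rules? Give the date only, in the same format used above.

Taking the later of the act (14 February 2012) and discovery (22 July 2015), the claim accrued on 22 July 2015.
30 months from 22 July 2015 is 22 January 2018.
The written tolling agreement from 25 September 2017 to 11 October 2018 tolled the period for 381 days, extending the deadline to 7 February 2019.
No stated provision tolls the period for a pending arbitration, so the interval from 24 March 2016 to 10 October 2016 has no effect on the deadline.

7 February 2019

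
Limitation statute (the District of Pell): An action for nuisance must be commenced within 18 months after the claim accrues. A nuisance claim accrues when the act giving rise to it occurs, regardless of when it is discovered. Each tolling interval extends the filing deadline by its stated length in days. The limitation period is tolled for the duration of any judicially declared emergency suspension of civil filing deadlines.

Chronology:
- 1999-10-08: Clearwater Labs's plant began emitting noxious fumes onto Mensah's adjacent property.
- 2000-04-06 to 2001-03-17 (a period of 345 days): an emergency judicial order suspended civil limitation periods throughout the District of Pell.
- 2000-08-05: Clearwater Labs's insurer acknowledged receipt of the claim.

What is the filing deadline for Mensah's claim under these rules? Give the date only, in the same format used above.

The limitation period began to run on 1999-10-08.
The untolled deadline — 18 months after 1999-10-08 — is 2001-04-08.
The period was tolled for 345 days by the emergency suspension of filing deadlines (2000-04-06 to 2001-03-17), pushing the deadline to 2002-03-19.
Nothing else in the chronology tolls or restarts the period.

2002-03-19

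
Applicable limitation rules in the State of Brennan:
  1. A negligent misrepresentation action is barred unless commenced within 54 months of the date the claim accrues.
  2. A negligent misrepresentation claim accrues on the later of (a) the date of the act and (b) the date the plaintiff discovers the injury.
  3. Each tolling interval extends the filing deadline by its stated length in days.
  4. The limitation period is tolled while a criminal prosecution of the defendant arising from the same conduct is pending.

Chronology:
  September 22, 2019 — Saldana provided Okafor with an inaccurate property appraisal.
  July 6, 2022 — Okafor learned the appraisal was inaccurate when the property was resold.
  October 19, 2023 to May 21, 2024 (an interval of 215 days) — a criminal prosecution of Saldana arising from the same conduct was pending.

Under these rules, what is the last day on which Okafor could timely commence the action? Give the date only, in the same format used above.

August 9, 2027

Because discovery on July 6, 2022 post-dates the September 22, 2019 act, accrual under the later-of rule falls on July 6, 2022.
Adding the 54 months base period to July 6, 2022 gives a deadline of January 6, 2027, before any tolling.
Because the pending criminal prosecution ran from October 19, 2023 to May 21, 2024, the deadline is extended by 215 days to August 9, 2027.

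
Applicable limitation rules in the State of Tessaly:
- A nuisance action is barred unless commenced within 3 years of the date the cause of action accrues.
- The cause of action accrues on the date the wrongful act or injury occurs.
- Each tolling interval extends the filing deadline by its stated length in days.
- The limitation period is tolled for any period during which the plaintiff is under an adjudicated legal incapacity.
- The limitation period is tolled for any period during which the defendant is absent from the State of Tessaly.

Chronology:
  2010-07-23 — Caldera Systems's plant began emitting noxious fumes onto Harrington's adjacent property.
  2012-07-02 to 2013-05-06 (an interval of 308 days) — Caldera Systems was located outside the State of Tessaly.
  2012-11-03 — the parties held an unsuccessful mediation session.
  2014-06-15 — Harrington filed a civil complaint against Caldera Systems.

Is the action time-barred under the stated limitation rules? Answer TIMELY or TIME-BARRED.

TIME-BARRED

The claim accrued on 2010-07-23, when the wrongful act occurred.
The untolled deadline — 3 years after 2010-07-23 — is 2013-07-23.
The defendant's absence from the jurisdiction from 2012-07-02 to 2013-05-06 tolled the period for 308 days, extending the deadline to 2014-05-27.
The other events in the timeline have no effect on the limitation period under the stated rules.
Filing on 2014-06-15 missed the 2014-05-27 deadline — the action is time-barred.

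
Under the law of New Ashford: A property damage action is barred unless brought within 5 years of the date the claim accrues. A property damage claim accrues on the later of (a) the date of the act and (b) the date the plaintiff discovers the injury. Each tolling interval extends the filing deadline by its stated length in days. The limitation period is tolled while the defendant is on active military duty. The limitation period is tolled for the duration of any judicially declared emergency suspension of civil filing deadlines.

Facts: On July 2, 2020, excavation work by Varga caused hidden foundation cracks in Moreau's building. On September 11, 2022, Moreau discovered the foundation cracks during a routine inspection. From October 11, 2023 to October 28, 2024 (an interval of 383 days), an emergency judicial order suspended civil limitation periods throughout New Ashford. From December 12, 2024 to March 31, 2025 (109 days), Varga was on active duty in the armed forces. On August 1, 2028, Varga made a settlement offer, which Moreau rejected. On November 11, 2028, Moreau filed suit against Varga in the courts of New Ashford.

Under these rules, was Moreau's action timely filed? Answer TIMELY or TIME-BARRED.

TIMELY

Because discovery on September 11, 2022 post-dates the July 2, 2020 act, accrual under the later-of rule falls on September 11, 2022.
The untolled deadline — 5 years after September 11, 2022 — is September 11, 2027.
The period was tolled for 383 days by the emergency suspension of filing deadlines (October 11, 2023 to October 28, 2024), pushing the deadline to September 28, 2028.
The period was tolled for 109 days by the defendant's active military service (December 12, 2024 to March 31, 2025), pushing the deadline to January 15, 2029.
The other events in the timeline have no effect on the limitation period under the stated rules.
Moreau filed on November 11, 2028, before the January 15, 2029 deadline, so the action is timely.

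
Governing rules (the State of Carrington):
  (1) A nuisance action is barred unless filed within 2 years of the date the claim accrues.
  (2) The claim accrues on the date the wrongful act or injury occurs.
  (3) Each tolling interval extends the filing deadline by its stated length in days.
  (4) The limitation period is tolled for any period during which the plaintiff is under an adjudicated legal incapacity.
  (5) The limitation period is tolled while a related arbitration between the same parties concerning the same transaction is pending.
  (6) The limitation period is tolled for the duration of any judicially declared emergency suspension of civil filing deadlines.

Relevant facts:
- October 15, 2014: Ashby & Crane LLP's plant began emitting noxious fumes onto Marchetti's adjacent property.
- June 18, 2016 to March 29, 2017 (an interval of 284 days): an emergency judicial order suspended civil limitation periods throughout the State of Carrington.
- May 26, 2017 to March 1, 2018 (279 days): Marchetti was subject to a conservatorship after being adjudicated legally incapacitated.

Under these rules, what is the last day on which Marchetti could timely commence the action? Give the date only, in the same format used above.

May 1, 2018

The claim accrued on October 15, 2014, when the wrongful act occurred.
2 years from October 15, 2014 is October 15, 2016.
The period was tolled for 284 days by the emergency suspension of filing deadlines (June 18, 2016 to March 29, 2017), pushing the deadline to July 26, 2017.
Because the plaintiff's legal incapacity ran from May 26, 2017 to March 1, 2018, the deadline is extended by 279 days to May 1, 2018.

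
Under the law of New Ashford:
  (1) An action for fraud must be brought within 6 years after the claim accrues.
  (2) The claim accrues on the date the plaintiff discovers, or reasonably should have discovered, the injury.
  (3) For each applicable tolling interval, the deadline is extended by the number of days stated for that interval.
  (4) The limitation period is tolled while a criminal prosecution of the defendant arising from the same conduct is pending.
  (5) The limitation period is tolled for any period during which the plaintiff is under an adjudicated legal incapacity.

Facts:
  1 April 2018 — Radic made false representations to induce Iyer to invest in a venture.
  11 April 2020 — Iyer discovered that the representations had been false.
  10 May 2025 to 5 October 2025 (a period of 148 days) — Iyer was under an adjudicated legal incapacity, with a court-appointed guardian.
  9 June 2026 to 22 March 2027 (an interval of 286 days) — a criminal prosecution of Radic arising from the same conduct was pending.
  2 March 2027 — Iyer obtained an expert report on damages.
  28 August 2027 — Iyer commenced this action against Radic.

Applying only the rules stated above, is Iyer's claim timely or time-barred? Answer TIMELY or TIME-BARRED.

TIME-BARRED

Accrual is tied to discovery, so the period began on 11 April 2020 rather than on 1 April 2018 when the act occurred.
6 years from 11 April 2020 is 11 April 2026.
The plaintiff's legal incapacity from 10 May 2025 to 5 October 2025 tolled the period for 148 days, extending the deadline to 6 September 2026.
The pending criminal prosecution from 9 June 2026 to 22 March 2027 tolled the period for 286 days, extending the deadline to 19 June 2027.
The other events in the timeline have no effect on the limitation period under the stated rules.
The 28 August 2027 filing falls after the 19 June 2027 deadline; the claim is time-barred.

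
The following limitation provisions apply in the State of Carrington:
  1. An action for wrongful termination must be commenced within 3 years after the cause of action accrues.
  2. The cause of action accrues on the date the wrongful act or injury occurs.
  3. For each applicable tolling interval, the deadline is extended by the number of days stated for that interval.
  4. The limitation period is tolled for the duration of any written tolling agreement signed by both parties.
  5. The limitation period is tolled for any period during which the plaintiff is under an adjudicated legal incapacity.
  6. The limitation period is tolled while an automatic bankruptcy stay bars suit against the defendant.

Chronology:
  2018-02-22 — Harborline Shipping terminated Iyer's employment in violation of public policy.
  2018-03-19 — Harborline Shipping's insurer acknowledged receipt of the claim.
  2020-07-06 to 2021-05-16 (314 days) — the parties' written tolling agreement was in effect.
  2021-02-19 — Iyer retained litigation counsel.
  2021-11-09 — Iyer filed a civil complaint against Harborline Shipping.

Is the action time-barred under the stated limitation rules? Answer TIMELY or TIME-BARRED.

The limitation period began to run on 2018-02-22.
3 years from 2018-02-22 is 2021-02-22.
Because the written tolling agreement ran from 2020-07-06 to 2021-05-16, the deadline is extended by 314 days to 2022-01-02.
None of the other events listed affects the running of the period under the stated rules.
The 2021-11-09 filing precedes the 2022-01-02 deadline; the claim is timely.

TIMELY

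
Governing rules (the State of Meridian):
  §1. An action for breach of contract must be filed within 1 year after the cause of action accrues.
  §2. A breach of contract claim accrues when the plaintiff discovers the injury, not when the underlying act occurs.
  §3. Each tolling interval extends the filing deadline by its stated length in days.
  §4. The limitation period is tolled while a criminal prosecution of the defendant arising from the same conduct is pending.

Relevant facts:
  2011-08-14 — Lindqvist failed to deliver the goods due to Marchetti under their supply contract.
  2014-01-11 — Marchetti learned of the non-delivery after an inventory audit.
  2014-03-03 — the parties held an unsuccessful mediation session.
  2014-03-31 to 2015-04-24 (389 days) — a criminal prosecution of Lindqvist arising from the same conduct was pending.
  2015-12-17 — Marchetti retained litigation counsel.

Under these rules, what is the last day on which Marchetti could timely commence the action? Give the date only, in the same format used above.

The claim did not accrue until Marchetti discovered the injury on 2014-01-11; the 2011-08-14 act date does not start the clock under the stated rule.
The untolled deadline — 1 year after 2014-01-11 — is 2015-01-11.
The pending criminal prosecution from 2014-03-31 to 2015-04-24 tolled the period for 389 days, extending the deadline to 2016-02-04.
Nothing else in the chronology tolls or restarts the period.

2016-02-04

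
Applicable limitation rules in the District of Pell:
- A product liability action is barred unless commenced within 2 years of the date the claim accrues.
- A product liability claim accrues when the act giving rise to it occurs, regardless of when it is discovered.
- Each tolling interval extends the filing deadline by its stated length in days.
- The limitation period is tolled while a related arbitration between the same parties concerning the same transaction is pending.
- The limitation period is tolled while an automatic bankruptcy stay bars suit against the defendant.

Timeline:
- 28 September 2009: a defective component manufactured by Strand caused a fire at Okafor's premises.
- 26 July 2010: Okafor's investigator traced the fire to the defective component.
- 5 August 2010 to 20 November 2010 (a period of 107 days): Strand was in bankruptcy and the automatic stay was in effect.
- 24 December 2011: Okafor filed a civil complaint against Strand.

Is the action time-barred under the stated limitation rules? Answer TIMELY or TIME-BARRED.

The claim accrued on 28 September 2009, when the wrongful act occurred; under the stated occurrence rule the 26 July 2010 discovery does not delay accrual.
Adding the 2 years base period to 28 September 2009 gives a deadline of 28 September 2011, before any tolling.
The period was tolled for 107 days by the automatic bankruptcy stay (5 August 2010 to 20 November 2010), pushing the deadline to 13 January 2012.
Filing on 24 December 2011 beat the 13 January 2012 deadline — the action is timely.

TIMELY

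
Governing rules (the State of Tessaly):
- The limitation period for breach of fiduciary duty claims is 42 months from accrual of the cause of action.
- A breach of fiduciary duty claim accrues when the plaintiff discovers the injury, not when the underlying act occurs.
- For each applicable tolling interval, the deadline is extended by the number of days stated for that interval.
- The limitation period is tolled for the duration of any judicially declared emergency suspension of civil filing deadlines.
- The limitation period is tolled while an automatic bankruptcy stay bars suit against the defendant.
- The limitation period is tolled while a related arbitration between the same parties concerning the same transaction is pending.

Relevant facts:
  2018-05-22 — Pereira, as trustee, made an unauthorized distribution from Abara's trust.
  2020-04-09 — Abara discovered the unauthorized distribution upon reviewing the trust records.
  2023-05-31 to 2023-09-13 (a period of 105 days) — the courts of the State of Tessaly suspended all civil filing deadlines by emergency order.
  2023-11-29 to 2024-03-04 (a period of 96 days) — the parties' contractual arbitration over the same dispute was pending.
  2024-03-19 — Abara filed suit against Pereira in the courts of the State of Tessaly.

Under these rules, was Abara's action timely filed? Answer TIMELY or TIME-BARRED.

TIMELY

Under the discovery rule, the claim accrued on 2020-04-09, when Abara discovered the injury — not on the 2018-05-22 date of the underlying act.
Adding the 42 months base period to 2020-04-09 gives a deadline of 2023-10-09, before any tolling.
Because the emergency suspension of filing deadlines ran from 2023-05-31 to 2023-09-13, the deadline is extended by 105 days to 2024-01-22.
Because the pending related arbitration ran from 2023-11-29 to 2024-03-04, the deadline is extended by 96 days to 2024-04-27.
The 2024-03-19 filing precedes the 2024-04-27 deadline; the claim is timely.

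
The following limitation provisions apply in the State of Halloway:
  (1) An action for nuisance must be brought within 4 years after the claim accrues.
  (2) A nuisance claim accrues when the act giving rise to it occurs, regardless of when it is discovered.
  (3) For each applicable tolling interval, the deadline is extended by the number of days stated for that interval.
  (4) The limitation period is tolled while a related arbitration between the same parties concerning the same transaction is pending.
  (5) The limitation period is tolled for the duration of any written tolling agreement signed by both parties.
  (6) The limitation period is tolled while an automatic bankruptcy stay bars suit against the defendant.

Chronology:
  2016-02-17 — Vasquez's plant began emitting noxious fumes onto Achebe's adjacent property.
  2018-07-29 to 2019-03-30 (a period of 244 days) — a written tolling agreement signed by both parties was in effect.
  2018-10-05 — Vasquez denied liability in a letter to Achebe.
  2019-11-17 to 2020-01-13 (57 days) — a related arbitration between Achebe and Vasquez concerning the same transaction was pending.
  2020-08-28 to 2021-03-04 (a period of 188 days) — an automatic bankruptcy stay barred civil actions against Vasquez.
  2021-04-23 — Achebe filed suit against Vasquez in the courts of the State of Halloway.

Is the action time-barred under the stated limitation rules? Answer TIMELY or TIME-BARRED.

TIMELY

The limitation period began to run on 2016-02-17.
4 years from 2016-02-17 is 2020-02-17.
The written tolling agreement from 2018-07-29 to 2019-03-30 tolled the period for 244 days, extending the deadline to 2020-10-18.
The period was tolled for 57 days by the pending related arbitration (2019-11-17 to 2020-01-13), pushing the deadline to 2020-12-14.
The period was tolled for 188 days by the automatic bankruptcy stay (2020-08-28 to 2021-03-04), pushing the deadline to 2021-06-20.
The other events in the timeline have no effect on the limitation period under the stated rules.
Achebe filed on 2021-04-23, before the 2021-06-20 deadline, so the action is timely.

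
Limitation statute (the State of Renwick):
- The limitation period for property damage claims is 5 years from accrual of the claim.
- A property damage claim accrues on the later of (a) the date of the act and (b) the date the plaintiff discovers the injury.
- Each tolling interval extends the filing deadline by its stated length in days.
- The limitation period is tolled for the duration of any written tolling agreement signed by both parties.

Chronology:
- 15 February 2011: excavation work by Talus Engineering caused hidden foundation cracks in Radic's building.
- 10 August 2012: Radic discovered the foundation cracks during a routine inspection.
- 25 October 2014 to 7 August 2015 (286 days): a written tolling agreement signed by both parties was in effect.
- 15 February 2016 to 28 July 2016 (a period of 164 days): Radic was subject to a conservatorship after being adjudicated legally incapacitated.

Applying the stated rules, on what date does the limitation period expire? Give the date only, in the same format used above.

Taking the later of the act (15 February 2011) and discovery (10 August 2012), the claim accrued on 10 August 2012.
5 years from 10 August 2012 is 10 August 2017.
Because the written tolling agreement ran from 25 October 2014 to 7 August 2015, the deadline is extended by 286 days to 23 May 2018.
Although the plaintiff's incapacity ran from 15 February 2016 to 28 July 2016, the stated rules do not make that a tolling event, so it is disregarded.

23 May 2018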